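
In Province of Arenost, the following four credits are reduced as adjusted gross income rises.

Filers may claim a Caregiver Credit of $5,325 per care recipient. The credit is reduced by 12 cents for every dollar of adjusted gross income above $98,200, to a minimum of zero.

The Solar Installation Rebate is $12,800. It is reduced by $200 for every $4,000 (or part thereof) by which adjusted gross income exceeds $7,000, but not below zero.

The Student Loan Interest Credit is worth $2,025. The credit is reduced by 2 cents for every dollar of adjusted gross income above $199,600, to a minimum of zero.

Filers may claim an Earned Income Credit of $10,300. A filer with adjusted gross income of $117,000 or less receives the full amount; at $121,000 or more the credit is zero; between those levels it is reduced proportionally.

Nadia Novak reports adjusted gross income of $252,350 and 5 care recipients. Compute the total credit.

$9,497

Caregiver Credit: base = 5 × $5,325 = $26,625. 12% of the $154,150 excess over $98,200 is $18,498; credit = $26,625 − $18,498 = $8,127.
Solar Installation Rebate: income exceeds $7,000 by $245,350, which is 62 full-or-partial $4,000 increments; reduction = 62 × $200 = $12,400, leaving $400.
Student Loan Interest Credit: 2% of the $52,750 excess over $199,600 is $1,055; credit = $2,025 − $1,055 = $970.
Earned Income Credit: $252,350 is at or above $121,000, so the credit is $0.
Total: $8,127 + $400 + $970 + $0 = $9,497.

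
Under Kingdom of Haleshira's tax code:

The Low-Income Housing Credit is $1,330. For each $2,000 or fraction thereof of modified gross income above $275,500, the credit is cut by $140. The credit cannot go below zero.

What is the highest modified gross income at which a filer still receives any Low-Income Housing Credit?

$293,500

After 9 increments the reduction is 9 × $140 = $1,260, leaving $70; one more increment wipes it out. Increment 9 ends at excess 9 × $2,000 = $18,000, so the highest qualifying income is $275,500 + $18,000 = $293,500.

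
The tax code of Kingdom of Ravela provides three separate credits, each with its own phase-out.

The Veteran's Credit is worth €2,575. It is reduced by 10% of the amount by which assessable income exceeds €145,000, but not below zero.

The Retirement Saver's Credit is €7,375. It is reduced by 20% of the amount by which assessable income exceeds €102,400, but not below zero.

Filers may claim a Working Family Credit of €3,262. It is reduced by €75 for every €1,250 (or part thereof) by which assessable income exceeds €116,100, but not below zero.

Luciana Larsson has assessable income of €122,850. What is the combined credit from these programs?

Veteran's Credit: €122,850 is at or below the €145,000 threshold, so the full €2,575 applies.
Retirement Saver's Credit: 20% of the €20,450 excess over €102,400 is €4,090; credit = €7,375 − €4,090 = €3,285.
Working Family Credit: income exceeds €116,100 by €6,750, which is 6 full-or-partial €1,250 increments; reduction = 6 × €75 = €450, leaving €2,812.
Total: €2,575 + €3,285 + €2,812 = €8,672.

€8,672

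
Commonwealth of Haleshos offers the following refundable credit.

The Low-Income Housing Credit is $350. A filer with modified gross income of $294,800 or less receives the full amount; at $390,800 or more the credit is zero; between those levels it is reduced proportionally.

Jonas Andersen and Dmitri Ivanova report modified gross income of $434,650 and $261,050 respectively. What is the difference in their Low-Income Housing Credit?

$350

Jonas ($434,650): Low-Income Housing Credit: $434,650 is at or above $390,800, so the credit is $0.
Dmitri ($261,050): Low-Income Housing Credit: $261,050 is at or below the $294,800 threshold, so the full $350 applies.
Difference: |$0 − $350| = $350.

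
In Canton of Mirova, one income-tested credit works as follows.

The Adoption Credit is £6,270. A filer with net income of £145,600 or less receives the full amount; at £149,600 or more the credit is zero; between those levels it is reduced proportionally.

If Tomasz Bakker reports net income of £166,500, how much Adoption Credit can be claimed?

Adoption Credit: £166,500 is at or above £149,600, so the credit is £0.

£0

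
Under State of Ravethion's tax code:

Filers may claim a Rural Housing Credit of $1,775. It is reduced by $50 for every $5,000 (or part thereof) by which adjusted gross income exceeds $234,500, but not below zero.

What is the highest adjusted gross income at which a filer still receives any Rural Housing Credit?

After 35 increments the reduction is 35 × $50 = $1,750, leaving $25; one more increment wipes it out. Increment 35 ends at excess 35 × $5,000 = $175,000, so the highest qualifying income is $234,500 + $175,000 = $409,500.

$409,500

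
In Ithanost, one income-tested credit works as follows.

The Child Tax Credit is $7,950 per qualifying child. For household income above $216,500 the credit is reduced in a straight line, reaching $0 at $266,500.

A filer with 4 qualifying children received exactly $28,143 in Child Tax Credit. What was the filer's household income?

$222,250

Full credit = 4 × $7,950 = $31,800.
$28,143 is 28,143/31,800 of the full $31,800, so 3,657/31,800 of the $50,000 range has been used: income = $216,500 + $50,000 × 3,657/31,800 = $222,250.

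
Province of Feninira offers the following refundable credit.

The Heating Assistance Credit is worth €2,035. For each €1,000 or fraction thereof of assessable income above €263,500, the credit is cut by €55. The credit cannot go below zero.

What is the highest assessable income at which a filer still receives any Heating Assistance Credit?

€299,500

After 36 increments the reduction is 36 × €55 = €1,980, leaving €55; one more increment wipes it out. Increment 36 ends at excess 36 × €1,000 = €36,000, so the highest qualifying income is €263,500 + €36,000 = €299,500.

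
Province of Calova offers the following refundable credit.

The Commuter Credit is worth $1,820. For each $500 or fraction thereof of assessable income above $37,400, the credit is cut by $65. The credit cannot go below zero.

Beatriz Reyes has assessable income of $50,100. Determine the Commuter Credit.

$130

Commuter Credit: income exceeds $37,400 by $12,700, which is 26 full-or-partial $500 increments; reduction = 26 × $65 = $1,690, leaving $130.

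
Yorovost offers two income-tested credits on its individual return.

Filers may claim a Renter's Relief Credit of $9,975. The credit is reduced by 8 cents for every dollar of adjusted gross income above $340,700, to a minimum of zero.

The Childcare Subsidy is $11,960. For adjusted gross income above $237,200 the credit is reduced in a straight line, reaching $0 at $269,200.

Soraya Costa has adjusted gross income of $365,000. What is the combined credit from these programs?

Renter's Relief Credit: 8% of the $24,300 excess over $340,700 is $1,944; credit = $9,975 − $1,944 = $8,031.
Childcare Subsidy: $365,000 is at or above $269,200, so the credit is $0.
Total: $8,031 + $0 = $8,031.

$8,031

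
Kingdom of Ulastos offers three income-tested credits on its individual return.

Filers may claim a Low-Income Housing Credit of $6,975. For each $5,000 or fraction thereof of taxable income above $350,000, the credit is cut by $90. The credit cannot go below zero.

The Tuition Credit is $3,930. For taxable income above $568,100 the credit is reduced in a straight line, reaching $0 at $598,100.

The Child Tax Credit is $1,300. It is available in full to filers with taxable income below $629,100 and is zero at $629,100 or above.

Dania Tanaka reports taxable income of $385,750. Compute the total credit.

Low-Income Housing Credit: income exceeds $350,000 by $35,750, which is 8 full-or-partial $5,000 increments; reduction = 8 × $90 = $720, leaving $6,255.
Tuition Credit: $385,750 is at or below the $568,100 threshold, so the full $3,930 applies.
Child Tax Credit: $385,750 is below the $629,100 cutoff, so the full $1,300 applies.
Total: $6,255 + $3,930 + $1,300 = $11,485.

$11,485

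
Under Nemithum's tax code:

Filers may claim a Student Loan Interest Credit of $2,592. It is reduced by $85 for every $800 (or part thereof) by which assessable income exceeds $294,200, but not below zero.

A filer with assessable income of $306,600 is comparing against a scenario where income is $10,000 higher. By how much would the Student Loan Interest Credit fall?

$1,020

At $306,600 — income exceeds $294,200 by $12,400, which is 16 full-or-partial $800 increments; reduction = 16 × $85 = $1,360, leaving $1,232.
At $316,600 — income exceeds $294,200 by $22,400, which is 28 full-or-partial $800 increments; reduction = 28 × $85 = $2,380, leaving $212.
Lost: $1,232 − $212 = $1,020.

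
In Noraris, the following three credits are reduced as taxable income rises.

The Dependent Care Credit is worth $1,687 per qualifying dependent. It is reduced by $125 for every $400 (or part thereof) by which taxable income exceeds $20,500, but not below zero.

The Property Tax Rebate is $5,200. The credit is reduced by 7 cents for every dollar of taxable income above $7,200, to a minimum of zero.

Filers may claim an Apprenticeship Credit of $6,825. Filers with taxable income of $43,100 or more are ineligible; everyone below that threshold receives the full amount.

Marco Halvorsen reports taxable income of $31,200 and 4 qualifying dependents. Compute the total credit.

Dependent Care Credit: base = 4 × $1,687 = $6,748. income exceeds $20,500 by $10,700, which is 27 full-or-partial $400 increments; reduction = 27 × $125 = $3,375, leaving $3,373.
Property Tax Rebate: 7% of the $24,000 excess over $7,200 is $1,680; credit = $5,200 − $1,680 = $3,520.
Apprenticeship Credit: $31,200 is below the $43,100 cutoff, so the full $6,825 applies.
Total: $3,373 + $3,520 + $6,825 = $13,718.

$13,718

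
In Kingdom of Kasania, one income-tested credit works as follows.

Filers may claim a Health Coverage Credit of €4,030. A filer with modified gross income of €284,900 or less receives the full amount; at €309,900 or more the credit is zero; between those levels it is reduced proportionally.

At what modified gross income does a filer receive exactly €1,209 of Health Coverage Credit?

€302,400

€1,209 is 1,209/4,030 of the full €4,030, so 2,821/4,030 of the €25,000 range has been used: income = €284,900 + €25,000 × 2,821/4,030 = €302,400.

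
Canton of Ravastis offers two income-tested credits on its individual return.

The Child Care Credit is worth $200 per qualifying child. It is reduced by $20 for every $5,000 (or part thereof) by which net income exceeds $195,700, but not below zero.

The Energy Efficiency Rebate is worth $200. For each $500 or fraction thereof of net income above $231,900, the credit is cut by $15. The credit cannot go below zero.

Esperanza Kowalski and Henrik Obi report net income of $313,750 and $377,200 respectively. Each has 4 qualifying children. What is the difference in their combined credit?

$260

Esperanza ($313,750): Child Care Credit: base = 4 × $200 = $800. income exceeds $195,700 by $118,050, which is 24 full-or-partial $5,000 increments; reduction = 24 × $20 = $480, leaving $320. Energy Efficiency Rebate: income exceeds $231,900 by $81,850 → 164 increments × $15 = $2,460 ≥ base, so the credit is $0. total $320 + $0 = $320
Henrik ($377,200): Child Care Credit: base = 4 × $200 = $800. income exceeds $195,700 by $181,500, which is 37 full-or-partial $5,000 increments; reduction = 37 × $20 = $740, leaving $60. Energy Efficiency Rebate: income exceeds $231,900 by $145,300 → 291 increments × $15 = $4,365 ≥ base, so the credit is $0. total $60 + $0 = $60
Difference: |$320 − $60| = $260.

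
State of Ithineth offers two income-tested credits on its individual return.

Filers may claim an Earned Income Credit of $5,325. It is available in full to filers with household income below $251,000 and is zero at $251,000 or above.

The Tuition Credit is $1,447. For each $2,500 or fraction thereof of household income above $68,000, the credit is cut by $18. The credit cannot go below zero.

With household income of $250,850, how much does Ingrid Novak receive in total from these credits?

Earned Income Credit: $250,850 is below the $251,000 cutoff, so the full $5,325 applies.
Tuition Credit: income exceeds $68,000 by $182,850, which is 74 full-or-partial $2,500 increments; reduction = 74 × $18 = $1,332, leaving $115.
Total: $5,325 + $115 = $5,440.

$5,440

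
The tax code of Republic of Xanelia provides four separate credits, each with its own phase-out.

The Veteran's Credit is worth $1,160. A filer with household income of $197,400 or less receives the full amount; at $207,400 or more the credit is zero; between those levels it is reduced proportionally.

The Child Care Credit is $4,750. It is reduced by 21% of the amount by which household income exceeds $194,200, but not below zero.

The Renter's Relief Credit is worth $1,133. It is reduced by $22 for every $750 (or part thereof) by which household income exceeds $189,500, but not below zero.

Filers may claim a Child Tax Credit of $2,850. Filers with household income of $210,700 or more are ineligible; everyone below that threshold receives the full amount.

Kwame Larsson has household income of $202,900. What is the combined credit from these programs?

$7,032

Veteran's Credit: $202,900 is $5,500 into a $10,000 phase-out range, leaving 4,500/10,000 of the credit: $1,160 × 4,500/10,000 = $522.
Child Care Credit: 21% of the $8,700 excess over $194,200 is $1,827; credit = $4,750 − $1,827 = $2,923.
Renter's Relief Credit: income exceeds $189,500 by $13,400, which is 18 full-or-partial $750 increments; reduction = 18 × $22 = $396, leaving $737.
Child Tax Credit: $202,900 is below the $210,700 cutoff, so the full $2,850 applies.
Total: $522 + $2,923 + $737 + $2,850 = $7,032.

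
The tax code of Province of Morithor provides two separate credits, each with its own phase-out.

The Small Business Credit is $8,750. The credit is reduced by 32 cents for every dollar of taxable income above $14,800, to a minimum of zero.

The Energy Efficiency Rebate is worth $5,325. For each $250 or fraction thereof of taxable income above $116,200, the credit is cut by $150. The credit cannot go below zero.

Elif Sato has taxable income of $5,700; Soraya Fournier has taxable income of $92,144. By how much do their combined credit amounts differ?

Elif ($5,700): Small Business Credit: $5,700 is at or below the $14,800 threshold, so the full $8,750 applies. Energy Efficiency Rebate: $5,700 is at or below the $116,200 threshold, so the full $5,325 applies. total $8,750 + $5,325 = $14,075
Soraya ($92,144): Small Business Credit: 32% of the $77,344 excess over $14,800 is $24,750.08 ≥ base, so the credit is $0. Energy Efficiency Rebate: $92,144 is at or below the $116,200 threshold, so the full $5,325 applies. total $0 + $5,325 = $5,325
Difference: |$14,075 − $5,325| = $8,750.

$8,750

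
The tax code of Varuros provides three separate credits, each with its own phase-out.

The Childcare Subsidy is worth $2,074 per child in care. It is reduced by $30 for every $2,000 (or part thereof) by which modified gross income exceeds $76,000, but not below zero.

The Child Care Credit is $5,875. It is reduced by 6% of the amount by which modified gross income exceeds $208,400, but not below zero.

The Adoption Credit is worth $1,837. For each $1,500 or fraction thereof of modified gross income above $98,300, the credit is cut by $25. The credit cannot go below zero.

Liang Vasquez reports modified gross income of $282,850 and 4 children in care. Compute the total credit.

$6,584

Childcare Subsidy: base = 4 × $2,074 = $8,296. income exceeds $76,000 by $206,850, which is 104 full-or-partial $2,000 increments; reduction = 104 × $30 = $3,120, leaving $5,176.
Child Care Credit: 6% of the $74,450 excess over $208,400 is $4,467; credit = $5,875 − $4,467 = $1,408.
Adoption Credit: income exceeds $98,300 by $184,550 → 124 increments × $25 = $3,100 ≥ base, so the credit is $0.
Total: $5,176 + $1,408 + $0 = $6,584.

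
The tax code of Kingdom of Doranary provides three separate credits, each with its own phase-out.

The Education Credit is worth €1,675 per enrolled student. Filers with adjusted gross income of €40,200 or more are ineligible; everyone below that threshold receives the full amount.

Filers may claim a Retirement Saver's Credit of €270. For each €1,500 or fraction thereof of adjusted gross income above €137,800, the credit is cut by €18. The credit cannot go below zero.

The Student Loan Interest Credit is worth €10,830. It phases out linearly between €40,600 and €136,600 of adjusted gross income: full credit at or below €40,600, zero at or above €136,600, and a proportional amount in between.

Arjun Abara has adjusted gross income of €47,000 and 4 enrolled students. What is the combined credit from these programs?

€10,378

Education Credit: base = 4 × €1,675 = €6,700. €47,000 meets or exceeds the €40,200 cutoff, so the credit is €0.
Retirement Saver's Credit: €47,000 is at or below the €137,800 threshold, so the full €270 applies.
Student Loan Interest Credit: €47,000 is €6,400 into a €96,000 phase-out range, leaving 89,600/96,000 of the credit: €10,830 × 89,600/96,000 = €10,108.
Total: €0 + €270 + €10,108 = €10,378.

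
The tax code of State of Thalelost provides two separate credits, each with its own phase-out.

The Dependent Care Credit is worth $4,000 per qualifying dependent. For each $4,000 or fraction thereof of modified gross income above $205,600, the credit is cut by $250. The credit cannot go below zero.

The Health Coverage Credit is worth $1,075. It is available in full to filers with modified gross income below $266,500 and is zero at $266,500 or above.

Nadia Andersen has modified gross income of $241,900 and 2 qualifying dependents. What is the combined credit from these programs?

$6,575

Dependent Care Credit: base = 2 × $4,000 = $8,000. income exceeds $205,600 by $36,300, which is 10 full-or-partial $4,000 increments; reduction = 10 × $250 = $2,500, leaving $5,500.
Health Coverage Credit: $241,900 is below the $266,500 cutoff, so the full $1,075 applies.
Total: $5,500 + $1,075 = $6,575.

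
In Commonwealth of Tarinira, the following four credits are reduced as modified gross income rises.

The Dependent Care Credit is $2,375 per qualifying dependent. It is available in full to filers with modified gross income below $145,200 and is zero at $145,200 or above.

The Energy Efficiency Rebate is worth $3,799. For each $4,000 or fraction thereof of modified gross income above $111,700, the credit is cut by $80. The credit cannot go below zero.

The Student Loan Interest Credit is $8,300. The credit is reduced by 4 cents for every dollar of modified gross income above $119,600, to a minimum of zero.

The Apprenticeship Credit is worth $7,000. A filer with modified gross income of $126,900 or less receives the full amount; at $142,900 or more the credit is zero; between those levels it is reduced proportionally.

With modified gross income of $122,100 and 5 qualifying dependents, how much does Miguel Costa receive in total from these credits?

$30,634

Dependent Care Credit: base = 5 × $2,375 = $11,875. $122,100 is below the $145,200 cutoff, so the full $11,875 applies.
Energy Efficiency Rebate: income exceeds $111,700 by $10,400, which is 3 full-or-partial $4,000 increments; reduction = 3 × $80 = $240, leaving $3,559.
Student Loan Interest Credit: 4% of the $2,500 excess over $119,600 is $100; credit = $8,300 − $100 = $8,200.
Apprenticeship Credit: $122,100 is at or below the $126,900 threshold, so the full $7,000 applies.
Total: $11,875 + $3,559 + $8,200 + $7,000 = $30,634.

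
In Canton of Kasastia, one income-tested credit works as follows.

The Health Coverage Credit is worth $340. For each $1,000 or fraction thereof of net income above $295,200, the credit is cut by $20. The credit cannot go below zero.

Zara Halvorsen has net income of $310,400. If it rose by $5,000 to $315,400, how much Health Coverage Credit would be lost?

At $310,400 — income exceeds $295,200 by $15,200, which is 16 full-or-partial $1,000 increments; reduction = 16 × $20 = $320, leaving $20.
At $315,400 — income exceeds $295,200 by $20,200 → 21 increments × $20 = $420 ≥ base, so the credit is $0.
Lost: $20 − $0 = $20.

$20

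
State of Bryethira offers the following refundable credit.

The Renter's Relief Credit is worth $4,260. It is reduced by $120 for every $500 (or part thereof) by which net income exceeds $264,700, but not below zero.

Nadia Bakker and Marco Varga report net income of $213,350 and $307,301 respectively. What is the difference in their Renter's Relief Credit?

Nadia ($213,350): Renter's Relief Credit: $213,350 is at or below the $264,700 threshold, so the full $4,260 applies.
Marco ($307,301): Renter's Relief Credit: income exceeds $264,700 by $42,601 → 86 increments × $120 = $10,320 ≥ base, so the credit is $0.
Difference: |$4,260 − $0| = $4,260.

$4,260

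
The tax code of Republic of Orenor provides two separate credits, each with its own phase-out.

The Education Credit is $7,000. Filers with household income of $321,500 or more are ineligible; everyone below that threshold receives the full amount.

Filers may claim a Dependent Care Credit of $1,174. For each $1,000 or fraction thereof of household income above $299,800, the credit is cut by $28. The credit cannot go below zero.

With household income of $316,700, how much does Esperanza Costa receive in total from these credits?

Education Credit: $316,700 is below the $321,500 cutoff, so the full $7,000 applies.
Dependent Care Credit: income exceeds $299,800 by $16,900, which is 17 full-or-partial $1,000 increments; reduction = 17 × $28 = $476, leaving $698.
Total: $7,000 + $698 = $7,698.

$7,698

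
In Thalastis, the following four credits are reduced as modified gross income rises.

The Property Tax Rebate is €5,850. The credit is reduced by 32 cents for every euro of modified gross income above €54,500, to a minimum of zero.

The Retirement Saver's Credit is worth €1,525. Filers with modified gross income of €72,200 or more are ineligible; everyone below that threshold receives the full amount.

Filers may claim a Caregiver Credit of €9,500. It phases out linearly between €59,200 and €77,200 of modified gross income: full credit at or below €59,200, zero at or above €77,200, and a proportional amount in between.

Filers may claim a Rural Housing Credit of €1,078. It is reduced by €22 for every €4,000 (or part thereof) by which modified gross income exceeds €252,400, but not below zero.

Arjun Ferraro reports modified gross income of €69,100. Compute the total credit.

€8,056

Property Tax Rebate: 32% of the €14,600 excess over €54,500 is €4,672; credit = €5,850 − €4,672 = €1,178.
Retirement Saver's Credit: €69,100 is below the €72,200 cutoff, so the full €1,525 applies.
Caregiver Credit: €69,100 is €9,900 into a €18,000 phase-out range, leaving 8,100/18,000 of the credit: €9,500 × 8,100/18,000 = €4,275.
Rural Housing Credit: €69,100 is at or below the €252,400 threshold, so the full €1,078 applies.
Total: €1,178 + €1,525 + €4,275 + €1,078 = €8,056.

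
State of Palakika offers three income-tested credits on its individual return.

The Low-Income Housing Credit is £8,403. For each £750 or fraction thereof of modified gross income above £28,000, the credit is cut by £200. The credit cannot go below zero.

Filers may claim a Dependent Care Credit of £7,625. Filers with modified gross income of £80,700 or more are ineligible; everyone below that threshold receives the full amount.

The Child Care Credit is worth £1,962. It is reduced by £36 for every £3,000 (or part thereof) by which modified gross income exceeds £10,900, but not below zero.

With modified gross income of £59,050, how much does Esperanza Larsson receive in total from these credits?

£8,978

Low-Income Housing Credit: income exceeds £28,000 by £31,050, which is 42 full-or-partial £750 increments; reduction = 42 × £200 = £8,400, leaving £3.
Dependent Care Credit: £59,050 is below the £80,700 cutoff, so the full £7,625 applies.
Child Care Credit: income exceeds £10,900 by £48,150, which is 17 full-or-partial £3,000 increments; reduction = 17 × £36 = £612, leaving £1,350.
Total: £3 + £7,625 + £1,350 = £8,978.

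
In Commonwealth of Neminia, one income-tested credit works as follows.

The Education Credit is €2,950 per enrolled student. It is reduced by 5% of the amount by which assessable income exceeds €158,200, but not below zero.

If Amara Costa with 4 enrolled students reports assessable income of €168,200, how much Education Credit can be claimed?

Education Credit: base = 4 × €2,950 = €11,800. 5% of the €10,000 excess over €158,200 is €500; credit = €11,800 − €500 = €11,300.

€11,300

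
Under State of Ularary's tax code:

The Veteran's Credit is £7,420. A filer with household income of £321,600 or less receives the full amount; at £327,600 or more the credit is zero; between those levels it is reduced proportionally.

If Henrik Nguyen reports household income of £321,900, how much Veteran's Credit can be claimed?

£7,049

Veteran's Credit: £321,900 is £300 into a £6,000 phase-out range, leaving 5,700/6,000 of the credit: £7,420 × 5,700/6,000 = £7,049.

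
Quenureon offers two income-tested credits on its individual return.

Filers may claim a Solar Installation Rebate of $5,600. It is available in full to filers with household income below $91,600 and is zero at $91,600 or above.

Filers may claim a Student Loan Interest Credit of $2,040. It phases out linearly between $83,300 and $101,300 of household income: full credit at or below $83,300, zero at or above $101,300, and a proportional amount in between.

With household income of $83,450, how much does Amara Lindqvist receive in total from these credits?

Solar Installation Rebate: $83,450 is below the $91,600 cutoff, so the full $5,600 applies.
Student Loan Interest Credit: $83,450 is $150 into a $18,000 phase-out range, leaving 17,850/18,000 of the credit: $2,040 × 17,850/18,000 = $2,023.
Total: $5,600 + $2,023 = $7,623.

$7,623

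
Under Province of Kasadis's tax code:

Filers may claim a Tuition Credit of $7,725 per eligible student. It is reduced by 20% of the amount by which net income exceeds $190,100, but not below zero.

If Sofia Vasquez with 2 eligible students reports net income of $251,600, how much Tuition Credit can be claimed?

$3,150

Tuition Credit: base = 2 × $7,725 = $15,450. 20% of the $61,500 excess over $190,100 is $12,300; credit = $15,450 − $12,300 = $3,150.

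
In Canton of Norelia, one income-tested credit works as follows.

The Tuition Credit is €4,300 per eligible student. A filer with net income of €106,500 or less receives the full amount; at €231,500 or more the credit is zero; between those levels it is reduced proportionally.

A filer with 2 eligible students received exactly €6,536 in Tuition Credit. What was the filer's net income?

€136,500

Full credit = 2 × €4,300 = €8,600.
€6,536 is 6,536/8,600 of the full €8,600, so 2,064/8,600 of the €125,000 range has been used: income = €106,500 + €125,000 × 2,064/8,600 = €136,500.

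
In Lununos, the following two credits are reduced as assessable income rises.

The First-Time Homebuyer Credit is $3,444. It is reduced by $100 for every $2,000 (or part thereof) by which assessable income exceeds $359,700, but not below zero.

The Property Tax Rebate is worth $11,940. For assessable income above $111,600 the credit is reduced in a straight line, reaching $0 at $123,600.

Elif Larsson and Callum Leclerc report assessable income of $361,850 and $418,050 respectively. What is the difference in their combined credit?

Elif ($361,850): First-Time Homebuyer Credit: income exceeds $359,700 by $2,150, which is 2 full-or-partial $2,000 increments; reduction = 2 × $100 = $200, leaving $3,244. Property Tax Rebate: $361,850 is at or above $123,600, so the credit is $0. total $3,244 + $0 = $3,244
Callum ($418,050): First-Time Homebuyer Credit: income exceeds $359,700 by $58,350, which is 30 full-or-partial $2,000 increments; reduction = 30 × $100 = $3,000, leaving $444. Property Tax Rebate: $418,050 is at or above $123,600, so the credit is $0. total $444 + $0 = $444
Difference: |$3,244 − $444| = $2,800.

$2,800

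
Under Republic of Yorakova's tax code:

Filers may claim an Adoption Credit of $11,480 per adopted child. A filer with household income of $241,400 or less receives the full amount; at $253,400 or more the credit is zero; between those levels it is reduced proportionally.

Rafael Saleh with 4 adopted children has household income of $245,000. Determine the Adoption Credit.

Adoption Credit: base = 4 × $11,480 = $45,920. $245,000 is $3,600 into a $12,000 phase-out range, leaving 8,400/12,000 of the credit: $45,920 × 8,400/12,000 = $32,144.

$32,144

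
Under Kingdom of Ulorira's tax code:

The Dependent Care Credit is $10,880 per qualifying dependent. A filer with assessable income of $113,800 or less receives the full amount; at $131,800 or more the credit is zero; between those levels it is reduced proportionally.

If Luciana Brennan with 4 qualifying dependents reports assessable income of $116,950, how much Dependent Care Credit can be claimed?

$35,904

Dependent Care Credit: base = 4 × $10,880 = $43,520. $116,950 is $3,150 into a $18,000 phase-out range, leaving 14,850/18,000 of the credit: $43,520 × 14,850/18,000 = $35,904.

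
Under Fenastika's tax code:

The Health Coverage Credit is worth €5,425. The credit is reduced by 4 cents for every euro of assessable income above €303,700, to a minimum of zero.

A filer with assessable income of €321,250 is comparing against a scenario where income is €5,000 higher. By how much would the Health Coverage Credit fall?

At €321,250 — 4% of the €17,550 excess over €303,700 is €702; credit = €5,425 − €702 = €4,723.
At €326,250 — 4% of the €22,550 excess over €303,700 is €902; credit = €5,425 − €902 = €4,523.
Lost: €4,723 − €4,523 = €200.

€200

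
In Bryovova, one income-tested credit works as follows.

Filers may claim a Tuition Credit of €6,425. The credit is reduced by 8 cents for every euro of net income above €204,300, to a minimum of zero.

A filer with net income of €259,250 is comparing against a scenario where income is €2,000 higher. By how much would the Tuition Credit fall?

At €259,250 — 8% of the €54,950 excess over €204,300 is €4,396; credit = €6,425 − €4,396 = €2,029.
At €261,250 — 8% of the €56,950 excess over €204,300 is €4,556; credit = €6,425 − €4,556 = €1,869.
Lost: €2,029 − €1,869 = €160.

€160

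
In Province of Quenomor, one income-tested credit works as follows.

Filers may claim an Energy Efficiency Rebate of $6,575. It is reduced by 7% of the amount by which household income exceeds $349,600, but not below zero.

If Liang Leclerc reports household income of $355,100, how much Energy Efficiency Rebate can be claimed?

$6,190

Energy Efficiency Rebate: 7% of the $5,500 excess over $349,600 is $385; credit = $6,575 − $385 = $6,190.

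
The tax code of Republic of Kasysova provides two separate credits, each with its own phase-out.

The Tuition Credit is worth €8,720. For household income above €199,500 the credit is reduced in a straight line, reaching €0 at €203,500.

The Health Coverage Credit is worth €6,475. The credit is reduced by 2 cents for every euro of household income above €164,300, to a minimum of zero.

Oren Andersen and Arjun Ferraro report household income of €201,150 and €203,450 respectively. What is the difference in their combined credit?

Oren (€201,150): Tuition Credit: €201,150 is €1,650 into a €4,000 phase-out range, leaving 2,350/4,000 of the credit: €8,720 × 2,350/4,000 = €5,123. Health Coverage Credit: 2% of the €36,850 excess over €164,300 is €737; credit = €6,475 − €737 = €5,738. total €5,123 + €5,738 = €10,861
Arjun (€203,450): Tuition Credit: €203,450 is €3,950 into a €4,000 phase-out range, leaving 50/4,000 of the credit: €8,720 × 50/4,000 = €109. Health Coverage Credit: 2% of the €39,150 excess over €164,300 is €783; credit = €6,475 − €783 = €5,692. total €109 + €5,692 = €5,801
Difference: |€10,861 − €5,801| = €5,060.

€5,060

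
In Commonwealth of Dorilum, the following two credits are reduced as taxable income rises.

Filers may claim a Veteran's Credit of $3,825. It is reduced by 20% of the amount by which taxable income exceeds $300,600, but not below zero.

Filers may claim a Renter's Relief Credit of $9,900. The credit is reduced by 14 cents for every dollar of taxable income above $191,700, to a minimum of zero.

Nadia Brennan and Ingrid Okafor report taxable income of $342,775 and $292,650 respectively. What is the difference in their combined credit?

Nadia ($342,775): Veteran's Credit: 20% of the $42,175 excess over $300,600 is $8,435 ≥ base, so the credit is $0. Renter's Relief Credit: 14% of the $151,075 excess over $191,700 is $21,150.50 ≥ base, so the credit is $0. total $0 + $0 = $0
Ingrid ($292,650): Veteran's Credit: $292,650 is at or below the $300,600 threshold, so the full $3,825 applies. Renter's Relief Credit: 14% of the $100,950 excess over $191,700 is $14,133 ≥ base, so the credit is $0. total $3,825 + $0 = $3,825
Difference: |$0 − $3,825| = $3,825.

$3,825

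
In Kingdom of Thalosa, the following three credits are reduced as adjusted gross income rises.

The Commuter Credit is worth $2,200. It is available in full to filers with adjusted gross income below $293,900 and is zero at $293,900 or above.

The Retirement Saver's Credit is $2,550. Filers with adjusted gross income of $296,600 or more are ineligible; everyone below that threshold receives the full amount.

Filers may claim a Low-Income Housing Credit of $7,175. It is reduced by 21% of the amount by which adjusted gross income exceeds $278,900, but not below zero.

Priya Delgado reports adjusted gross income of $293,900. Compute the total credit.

Commuter Credit: $293,900 meets or exceeds the $293,900 cutoff, so the credit is $0.
Retirement Saver's Credit: $293,900 is below the $296,600 cutoff, so the full $2,550 applies.
Low-Income Housing Credit: 21% of the $15,000 excess over $278,900 is $3,150; credit = $7,175 − $3,150 = $4,025.
Total: $0 + $2,550 + $4,025 = $6,575.

$6,575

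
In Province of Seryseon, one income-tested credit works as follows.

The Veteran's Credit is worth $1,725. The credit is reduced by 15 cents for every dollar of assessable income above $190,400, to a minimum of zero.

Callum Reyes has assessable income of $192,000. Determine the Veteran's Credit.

$1,485

Veteran's Credit: 15% of the $1,600 excess over $190,400 is $240; credit = $1,725 − $240 = $1,485.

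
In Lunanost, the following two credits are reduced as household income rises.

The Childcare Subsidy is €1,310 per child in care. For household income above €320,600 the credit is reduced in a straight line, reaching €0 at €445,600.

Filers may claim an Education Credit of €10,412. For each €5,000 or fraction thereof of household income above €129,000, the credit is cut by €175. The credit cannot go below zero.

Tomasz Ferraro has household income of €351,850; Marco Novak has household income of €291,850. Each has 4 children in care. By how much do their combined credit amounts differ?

€3,410

Tomasz (€351,850): Childcare Subsidy: base = 4 × €1,310 = €5,240. €351,850 is €31,250 into a €125,000 phase-out range, leaving 93,750/125,000 of the credit: €5,240 × 93,750/125,000 = €3,930. Education Credit: income exceeds €129,000 by €222,850, which is 45 full-or-partial €5,000 increments; reduction = 45 × €175 = €7,875, leaving €2,537. total €3,930 + €2,537 = €6,467
Marco (€291,850): Childcare Subsidy: base = 4 × €1,310 = €5,240. €291,850 is at or below the €320,600 threshold, so the full €5,240 applies. Education Credit: income exceeds €129,000 by €162,850, which is 33 full-or-partial €5,000 increments; reduction = 33 × €175 = €5,775, leaving €4,637. total €5,240 + €4,637 = €9,877
Difference: |€6,467 − €9,877| = €3,410.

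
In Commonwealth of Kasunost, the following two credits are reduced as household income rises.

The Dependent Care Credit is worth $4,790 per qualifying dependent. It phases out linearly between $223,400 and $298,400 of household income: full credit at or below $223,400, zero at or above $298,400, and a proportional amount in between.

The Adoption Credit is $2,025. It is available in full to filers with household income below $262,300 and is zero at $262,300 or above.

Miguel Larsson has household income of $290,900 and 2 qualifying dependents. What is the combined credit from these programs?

$958

Dependent Care Credit: base = 2 × $4,790 = $9,580. $290,900 is $67,500 into a $75,000 phase-out range, leaving 7,500/75,000 of the credit: $9,580 × 7,500/75,000 = $958.
Adoption Credit: $290,900 meets or exceeds the $262,300 cutoff, so the credit is $0.
Total: $958 + $0 = $958.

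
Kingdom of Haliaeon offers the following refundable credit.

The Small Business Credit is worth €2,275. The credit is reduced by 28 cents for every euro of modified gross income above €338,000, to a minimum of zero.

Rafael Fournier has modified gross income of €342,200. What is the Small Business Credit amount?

Small Business Credit: 28% of the €4,200 excess over €338,000 is €1,176; credit = €2,275 − €1,176 = €1,099.

€1,099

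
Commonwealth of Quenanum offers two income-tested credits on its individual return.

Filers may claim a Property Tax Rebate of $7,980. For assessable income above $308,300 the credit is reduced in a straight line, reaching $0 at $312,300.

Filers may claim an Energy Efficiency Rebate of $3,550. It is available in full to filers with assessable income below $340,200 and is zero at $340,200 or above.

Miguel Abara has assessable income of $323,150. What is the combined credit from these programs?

$3,550

Property Tax Rebate: $323,150 is at or above $312,300, so the credit is $0.
Energy Efficiency Rebate: $323,150 is below the $340,200 cutoff, so the full $3,550 applies.
Total: $0 + $3,550 = $3,550.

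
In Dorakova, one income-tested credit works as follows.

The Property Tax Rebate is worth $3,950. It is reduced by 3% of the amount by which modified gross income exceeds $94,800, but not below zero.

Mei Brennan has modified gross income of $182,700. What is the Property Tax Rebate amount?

Property Tax Rebate: 3% of the $87,900 excess over $94,800 is $2,637; credit = $3,950 − $2,637 = $1,313.

$1,313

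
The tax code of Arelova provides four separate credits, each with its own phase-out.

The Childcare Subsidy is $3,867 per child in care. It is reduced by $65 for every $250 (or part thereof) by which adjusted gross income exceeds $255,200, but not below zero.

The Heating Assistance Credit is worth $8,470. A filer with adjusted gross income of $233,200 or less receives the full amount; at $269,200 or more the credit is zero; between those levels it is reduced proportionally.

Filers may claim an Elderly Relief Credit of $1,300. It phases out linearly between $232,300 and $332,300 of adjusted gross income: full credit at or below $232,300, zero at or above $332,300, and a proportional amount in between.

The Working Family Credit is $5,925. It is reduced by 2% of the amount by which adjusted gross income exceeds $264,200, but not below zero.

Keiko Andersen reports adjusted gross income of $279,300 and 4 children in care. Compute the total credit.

Childcare Subsidy: base = 4 × $3,867 = $15,468. income exceeds $255,200 by $24,100, which is 97 full-or-partial $250 increments; reduction = 97 × $65 = $6,305, leaving $9,163.
Heating Assistance Credit: $279,300 is at or above $269,200, so the credit is $0.
Elderly Relief Credit: $279,300 is $47,000 into a $100,000 phase-out range, leaving 53,000/100,000 of the credit: $1,300 × 53,000/100,000 = $689.
Working Family Credit: 2% of the $15,100 excess over $264,200 is $302; credit = $5,925 − $302 = $5,623.
Total: $9,163 + $0 + $689 + $5,623 = $15,475.

$15,475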